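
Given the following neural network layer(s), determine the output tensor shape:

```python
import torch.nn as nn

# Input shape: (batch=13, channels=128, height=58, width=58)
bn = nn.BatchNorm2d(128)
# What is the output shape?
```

Input: (13, 128, 58, 58) -> Output: (13, 128, 58, 58)

Answer: (13, 128, 58, 58)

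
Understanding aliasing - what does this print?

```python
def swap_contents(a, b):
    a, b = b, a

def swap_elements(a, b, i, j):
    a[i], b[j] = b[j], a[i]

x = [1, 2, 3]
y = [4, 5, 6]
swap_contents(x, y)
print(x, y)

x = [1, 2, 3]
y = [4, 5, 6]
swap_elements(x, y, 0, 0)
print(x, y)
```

Key concept: parameter rebinding vs mutation.
Step by step:
`x = [1, 2, 3]` → x = [1, 2, 3]
`y = [4, 5, 6]` → y = [4, 5, 6]
`swap_contents(x, y)` → no visible change to tracked variables
`print(x, y)` → prints [1, 2, 3] [4, 5, 6]
`x = [1, 2, 3]` → x = [1, 2, 3]
`y = [4, 5, 6]` → y = [4, 5, 6]
`swap_elements(x, y, 0, 0)` → x = [4, 2, 3]; y = [1, 5, 6]
`print(x, y)` → prints [4, 2, 3] [1, 5, 6]

Answer:
[1, 2, 3] [4, 5, 6]
[4, 2, 3] [1, 5, 6]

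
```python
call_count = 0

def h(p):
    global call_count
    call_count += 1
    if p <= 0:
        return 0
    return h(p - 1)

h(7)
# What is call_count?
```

Linear recursion stepping by 1: 8 calls from p=7 down to ≤0.

Answer: 8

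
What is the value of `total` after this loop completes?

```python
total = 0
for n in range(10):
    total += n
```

Sum of 0 to 9 = 45
`total` takes the values: 0 → 1 → 3 → 6 → 10 → 15 → 21 → 28 → 36 → 45

Answer: 45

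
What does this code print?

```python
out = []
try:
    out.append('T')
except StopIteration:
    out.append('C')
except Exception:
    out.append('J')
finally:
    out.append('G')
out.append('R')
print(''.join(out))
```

Execution trace: 'T' (try body, no exception) → 'G' (finally) → 'R' (after the try/except). Output: TGR

Answer: TGR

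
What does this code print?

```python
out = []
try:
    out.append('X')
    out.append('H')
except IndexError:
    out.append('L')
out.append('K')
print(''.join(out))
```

Execution trace: 'X' (try body) → 'H' (try body, no exception) → 'K' (after the try/except). Output: XHK

Answer: XHK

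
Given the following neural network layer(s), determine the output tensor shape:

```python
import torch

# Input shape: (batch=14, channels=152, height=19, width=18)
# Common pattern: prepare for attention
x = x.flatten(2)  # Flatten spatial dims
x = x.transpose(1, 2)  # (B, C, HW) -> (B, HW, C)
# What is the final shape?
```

Input: (14, 152, 19, 18) -> after flatten(2): (14, 152, 342) -> Output: (14, 342, 152)

Answer: (14, 342, 152)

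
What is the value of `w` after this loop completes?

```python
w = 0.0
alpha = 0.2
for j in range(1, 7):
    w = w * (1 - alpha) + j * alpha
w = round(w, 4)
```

Moving average with lr=0.2
`w` takes the values: 0.0 → 0.2 → 0.56 → 1.048 → 1.6384 → 2.31072 → 3.048576 → 3.0486

Answer: 3.0486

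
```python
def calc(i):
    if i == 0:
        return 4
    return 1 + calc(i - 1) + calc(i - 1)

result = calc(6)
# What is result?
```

calc(i) = 1 + 2·calc(i-1), calc(0)=4. Closed form: (4+1)·2^6 - 1 = 319.

Answer: 319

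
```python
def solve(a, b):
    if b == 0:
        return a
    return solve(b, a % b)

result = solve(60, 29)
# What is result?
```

solve(60, 29) -> solve(29, 2) -> solve(2, 1) -> solve(1, 0) -> 1

Answer: 1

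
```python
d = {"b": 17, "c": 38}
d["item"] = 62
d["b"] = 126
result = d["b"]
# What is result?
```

Trace:
`d = {"b": 17, "c": 38}` → d = {'b': 17, 'c': 38}
`d["item"] = 62` → d = {'b': 17, 'c': 38, 'item': 62}
`d["b"] = 126` → d = {'b': 126, 'c': 38, 'item': 62}
`result = d["b"]` → result = 126
So result = 126

Answer: 126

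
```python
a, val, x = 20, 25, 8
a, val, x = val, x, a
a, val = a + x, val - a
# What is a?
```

Trace:
`a, val, x = 20, 25, 8` → a = 20; val = 25; x = 8
`a, val, x = val, x, a` → a = 25; val = 8; x = 20
`a, val = a + x, val - a` → a = 45; val = -17
So a = 45

Answer: 45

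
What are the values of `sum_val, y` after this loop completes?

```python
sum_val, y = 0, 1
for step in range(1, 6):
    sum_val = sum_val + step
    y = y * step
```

Sum and factorial of 1 to 5
`sum_val, y` takes the values: (0, 1) → (1, 1) → (3, 1) → (3, 2) → (6, 2) → (6, 6) → (10, 6) → (10, 24) → (15, 24) → (15, 120)

Answer: 15, 120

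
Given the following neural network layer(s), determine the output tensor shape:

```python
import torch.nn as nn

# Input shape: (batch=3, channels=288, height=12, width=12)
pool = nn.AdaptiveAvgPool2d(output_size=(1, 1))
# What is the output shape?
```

Input: (3, 288, 12, 12) -> Output: (3, 288, 1, 1)

Answer: (3, 288, 1, 1)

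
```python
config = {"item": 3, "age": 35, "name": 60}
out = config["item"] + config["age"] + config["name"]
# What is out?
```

Trace:
`config = {"item": 3, "age": 35, "name": 60}` → config = {'item': 3, 'age': 35, 'name': 60}
`out = config["item"] + config["age"] + config["name"]` → out = 98
So out = 98

Answer: 98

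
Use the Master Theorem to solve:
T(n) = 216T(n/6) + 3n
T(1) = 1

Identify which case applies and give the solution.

a=216, b=6, f(n)=3n. log_6(216) = 3. Since c=1 < 3, Case 1 applies: T(n) = Θ(n^log_b(a)) = O(n^3).

Answer: O(n^3) - Case 1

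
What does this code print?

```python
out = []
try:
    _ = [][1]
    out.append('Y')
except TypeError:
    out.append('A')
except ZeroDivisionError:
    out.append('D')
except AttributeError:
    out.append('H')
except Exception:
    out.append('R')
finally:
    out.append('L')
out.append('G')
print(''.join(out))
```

Execution trace: 'R' (except Exception) → 'L' (finally) → 'G' (after the try/except). Output: RLG

Answer: RLG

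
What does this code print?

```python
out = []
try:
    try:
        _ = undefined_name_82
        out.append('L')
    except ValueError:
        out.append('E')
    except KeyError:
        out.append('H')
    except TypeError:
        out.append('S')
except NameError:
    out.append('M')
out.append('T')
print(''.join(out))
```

Execution trace: 'M' (outer except NameError) → 'T' (after the try/except). Output: MT

Answer: MT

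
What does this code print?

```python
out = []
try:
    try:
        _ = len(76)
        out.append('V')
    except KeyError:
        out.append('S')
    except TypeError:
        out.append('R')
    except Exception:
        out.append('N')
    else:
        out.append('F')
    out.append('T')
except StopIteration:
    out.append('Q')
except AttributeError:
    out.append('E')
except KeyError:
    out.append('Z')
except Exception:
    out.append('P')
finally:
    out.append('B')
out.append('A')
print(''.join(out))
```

Execution trace: 'R' (inner except TypeError) → 'T' (try body, no exception) → 'B' (finally) → 'A' (after the try/except). Output: RTBA

Answer: RTBA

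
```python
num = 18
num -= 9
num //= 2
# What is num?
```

Trace:
`num = 18` → num = 18
`num -= 9` → num = 9
`num //= 2` → num = 4
So num = 4

Answer: 4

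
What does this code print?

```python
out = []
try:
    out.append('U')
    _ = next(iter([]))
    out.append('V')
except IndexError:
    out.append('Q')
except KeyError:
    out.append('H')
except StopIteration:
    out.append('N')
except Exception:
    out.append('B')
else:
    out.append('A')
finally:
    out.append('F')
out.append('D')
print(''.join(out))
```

Execution trace: 'U' (try body) → 'N' (except StopIteration) → 'F' (finally) → 'D' (after the try/except). Output: UNFD

Answer: UNFD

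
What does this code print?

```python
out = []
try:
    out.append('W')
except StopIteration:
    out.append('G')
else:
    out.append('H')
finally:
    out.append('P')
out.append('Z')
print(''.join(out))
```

Execution trace: 'W' (try body, no exception) → 'H' (else) → 'P' (finally) → 'Z' (after the try/except). Output: WHPZ

Answer: WHPZ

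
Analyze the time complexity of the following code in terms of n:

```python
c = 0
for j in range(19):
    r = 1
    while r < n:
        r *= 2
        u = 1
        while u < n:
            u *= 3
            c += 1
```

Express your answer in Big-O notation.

Each loop level contributes: 1 × log n × log n. Multiplying the contributions gives O(log² n).

Answer: O(log² n)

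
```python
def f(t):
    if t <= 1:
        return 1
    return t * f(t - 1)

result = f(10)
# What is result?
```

f(10) = 10 * 9 * 8 * 7 * 6 * 5 * 4 * 3 * 2 * 1 = 3628800

Answer: 3628800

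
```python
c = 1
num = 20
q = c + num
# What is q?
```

Trace:
`c = 1` → c = 1
`num = 20` → num = 20
`q = c + num` → q = 21
So q = 21

Answer: 21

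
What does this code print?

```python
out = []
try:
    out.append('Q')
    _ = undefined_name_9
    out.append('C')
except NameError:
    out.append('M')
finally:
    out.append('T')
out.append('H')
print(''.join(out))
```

Execution trace: 'Q' (try body) → 'M' (except NameError) → 'T' (finally) → 'H' (after the try/except). Output: QMTH

Answer: QMTH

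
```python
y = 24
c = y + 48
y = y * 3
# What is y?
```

Trace:
`y = 24` → y = 24
`c = y + 48` → c = 72
`y = y * 3` → y = 72
So y = 72

Answer: 72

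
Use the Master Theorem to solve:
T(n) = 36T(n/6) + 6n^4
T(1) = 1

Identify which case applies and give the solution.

a=36, b=6, f(n)=6n^4. log_6(36) = 2. Since c=4 > 2 and the regularity condition holds (36(n/6)^4 = (36/6^4)n^4 with 36/6^4 < 1), Case 3 applies: T(n) = Θ(f(n)) = O(n^4).

Answer: O(n^4) - Case 3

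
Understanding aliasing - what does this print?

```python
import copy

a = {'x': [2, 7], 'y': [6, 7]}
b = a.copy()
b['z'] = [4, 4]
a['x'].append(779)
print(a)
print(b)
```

Key concept: shallow copy of dict with mutable values.
Step by step:
`a = {'x': [2, 7], 'y': [6, 7]}` → a = {'x': [2, 7], 'y': [6, 7]}
`b = a.copy()` → b = {'x': [2, 7], 'y': [6, 7]}
`b['z'] = [4, 4]` → b = {'x': [2, 7], 'y': [6, 7], 'z': [4, 4]}
`a['x'].append(779)` → a = {'x': [2, 7, 779], 'y': [6, 7]}; b = {'x': [2, 7, 779], 'y': [6, 7], 'z': [4, 4]}
`print(a)` → prints {'x': [2, 7, 779], 'y': [6, 7]}
`print(b)` → prints {'x': [2, 7, 779], 'y': [6, 7], 'z': [4, 4]}

Answer:
{'x': [2, 7, 779], 'y': [6, 7]}
{'x': [2, 7, 779], 'y': [6, 7], 'z': [4, 4]}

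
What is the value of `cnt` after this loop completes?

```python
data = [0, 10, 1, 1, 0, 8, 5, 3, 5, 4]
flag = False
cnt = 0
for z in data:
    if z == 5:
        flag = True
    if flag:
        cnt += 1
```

Count elements after first 5 in [0, 10, 1, 1, 0, 8, 5, 3, 5, 4]
`cnt` takes the values: 0 → 1 → 2 → 3 → 4

Answer: 4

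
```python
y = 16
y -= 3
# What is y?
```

Trace:
`y = 16` → y = 16
`y -= 3` → y = 13
So y = 13

Answer: 13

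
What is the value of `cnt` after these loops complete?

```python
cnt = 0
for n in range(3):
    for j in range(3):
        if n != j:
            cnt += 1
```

3² - 3 (exclude diagonal)
`cnt` takes the values: 0 → 1 → 2 → 3 → 4 → 5 → 6

Answer: 6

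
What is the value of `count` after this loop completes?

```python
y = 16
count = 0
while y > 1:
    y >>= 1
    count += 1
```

Count right shifts until 1
`count` takes the values: 0 → 1 → 2 → 3 → 4

Answer: 4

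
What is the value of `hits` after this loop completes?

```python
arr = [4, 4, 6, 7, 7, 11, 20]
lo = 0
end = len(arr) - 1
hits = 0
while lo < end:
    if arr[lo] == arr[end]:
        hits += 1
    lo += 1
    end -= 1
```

Count matching pairs from ends
`hits` takes the values: 0

Answer: 0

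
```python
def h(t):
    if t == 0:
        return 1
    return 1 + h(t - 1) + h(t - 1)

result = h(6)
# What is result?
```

h(t) = 1 + 2·h(t-1), h(0)=1. Closed form: (1+1)·2^6 - 1 = 127.

Answer: 127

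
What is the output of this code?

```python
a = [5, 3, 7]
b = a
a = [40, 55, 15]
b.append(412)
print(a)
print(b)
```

Key concept: rebinding vs mutation: a is rebound to a new list, b still points at the original.
Step by step:
`a = [5, 3, 7]` → a = [5, 3, 7]
`b = a` → b = [5, 3, 7] (same object as a)
`a = [40, 55, 15]` → a = [40, 55, 15]
`b.append(412)` → b = [5, 3, 7, 412]
`print(a)` → prints [40, 55, 15]
`print(b)` → prints [5, 3, 7, 412]

Answer:
[40, 55, 15]
[5, 3, 7, 412]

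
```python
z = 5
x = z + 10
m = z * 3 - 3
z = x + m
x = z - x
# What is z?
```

Trace:
`z = 5` → z = 5
`x = z + 10` → x = 15
`m = z * 3 - 3` → m = 12
`z = x + m` → z = 27
`x = z - x` → x = 12
So z = 27

Answer: 27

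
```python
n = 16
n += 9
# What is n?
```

Trace:
`n = 16` → n = 16
`n += 9` → n = 25
So n = 25

Answer: 25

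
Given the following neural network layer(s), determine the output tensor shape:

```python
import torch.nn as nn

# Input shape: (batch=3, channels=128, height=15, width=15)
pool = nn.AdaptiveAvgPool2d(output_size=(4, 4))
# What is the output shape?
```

Input: (3, 128, 15, 15) -> Output: (3, 128, 4, 4)

Answer: (3, 128, 4, 4)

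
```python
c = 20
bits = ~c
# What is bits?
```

Trace:
`c = 20` → c = 20
`bits = ~c` → bits = -21
So bits = -21

Answer: -21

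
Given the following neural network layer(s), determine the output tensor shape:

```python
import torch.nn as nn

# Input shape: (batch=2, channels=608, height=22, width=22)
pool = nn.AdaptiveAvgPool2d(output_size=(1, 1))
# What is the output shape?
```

Input: (2, 608, 22, 22) -> Output: (2, 608, 1, 1)

Answer: (2, 608, 1, 1)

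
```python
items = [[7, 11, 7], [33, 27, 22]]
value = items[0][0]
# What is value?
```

Trace:
`items = [[7, 11, 7], [33, 27, 22]]` → items = [[7, 11, 7], [33, 27, 22]]
`value = items[0][0]` → value = 7
So value = 7

Answer: 7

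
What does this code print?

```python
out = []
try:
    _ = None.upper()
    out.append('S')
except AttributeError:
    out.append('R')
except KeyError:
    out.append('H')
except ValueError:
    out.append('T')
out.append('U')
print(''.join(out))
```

Execution trace: 'R' (except AttributeError) → 'U' (after the try/except). Output: RU

Answer: RU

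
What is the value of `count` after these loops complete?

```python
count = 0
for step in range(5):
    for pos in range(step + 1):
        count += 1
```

Triangle: 1 + 2 + ... + 5
`count` takes the values: 0 → 1 → 2 → 3 → 4 → 5 → 6 → 7 → 8 → 9 → 10 → 11 → 12 → 13 → 14 → 15

Answer: 15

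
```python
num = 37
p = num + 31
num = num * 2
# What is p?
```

Trace:
`num = 37` → num = 37
`p = num + 31` → p = 68
`num = num * 2` → num = 74
So p = 68

Answer: 68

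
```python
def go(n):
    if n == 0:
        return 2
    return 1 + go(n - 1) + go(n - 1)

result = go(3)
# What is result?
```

go(n) = 1 + 2·go(n-1), go(0)=2. Closed form: (2+1)·2^3 - 1 = 23.

Answer: 23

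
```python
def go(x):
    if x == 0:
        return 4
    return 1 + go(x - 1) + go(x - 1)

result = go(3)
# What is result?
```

go(x) = 1 + 2·go(x-1), go(0)=4. Closed form: (4+1)·2^3 - 1 = 39.

Answer: 39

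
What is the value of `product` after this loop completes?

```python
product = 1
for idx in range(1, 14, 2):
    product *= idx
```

Product of 1, 3, 5, ... up to 13
`product` takes the values: 1 → 3 → 15 → 105 → 945 → 10395 → 135135

Answer: 135135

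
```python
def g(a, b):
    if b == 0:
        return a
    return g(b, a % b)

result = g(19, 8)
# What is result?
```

g(19, 8) -> g(8, 3) -> g(3, 2) -> g(2, 1) -> g(1, 0) -> 1

Answer: 1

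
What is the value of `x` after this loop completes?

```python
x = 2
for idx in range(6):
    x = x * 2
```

Multiply by 2, 6 times: 2 * 2^6 = 128
`x` takes the values: 2 → 4 → 8 → 16 → 32 → 64 → 128

Answer: 128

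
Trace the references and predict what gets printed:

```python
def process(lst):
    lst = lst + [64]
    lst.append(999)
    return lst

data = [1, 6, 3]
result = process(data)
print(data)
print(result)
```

Key concept: rebinding parameter vs mutation.
Step by step:
`data = [1, 6, 3]` → data = [1, 6, 3]
`result = process(data)` → result = [1, 6, 3, 64, 999]
`print(data)` → prints [1, 6, 3]
`print(result)` → prints [1, 6, 3, 64, 999]

Answer:
[1, 6, 3]
[1, 6, 3, 64, 999]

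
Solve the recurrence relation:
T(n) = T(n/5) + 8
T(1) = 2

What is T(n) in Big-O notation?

Each step divides n by 5 and adds 8. After log_5(n) steps we reach T(1)=2. So T(n) = 8·log_5(n) + 2 = O(log n).

Answer: O(log n)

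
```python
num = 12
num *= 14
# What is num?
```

Trace:
`num = 12` → num = 12
`num *= 14` → num = 168
So num = 168

Answer: 168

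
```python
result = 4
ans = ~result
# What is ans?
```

Trace:
`result = 4` → result = 4
`ans = ~result` → ans = -5
So ans = -5

Answer: -5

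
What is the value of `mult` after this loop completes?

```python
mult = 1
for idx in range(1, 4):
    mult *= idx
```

3! = 6
`mult` takes the values: 1 → 2 → 6

Answer: 6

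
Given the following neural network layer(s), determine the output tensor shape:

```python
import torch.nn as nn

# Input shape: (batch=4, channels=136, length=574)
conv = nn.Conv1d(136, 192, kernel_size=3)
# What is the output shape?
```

Input: (4, 136, 574) -> Output: (4, 192, 572)

Answer: (4, 192, 572)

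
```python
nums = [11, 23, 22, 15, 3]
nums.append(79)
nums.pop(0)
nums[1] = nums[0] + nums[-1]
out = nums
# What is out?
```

Trace:
`nums = [11, 23, 22, 15, 3]` → nums = [11, 23, 22, 15, 3]
`nums.append(79)` → nums = [11, 23, 22, 15, 3, 79]
`nums.pop(0)` → nums = [23, 22, 15, 3, 79]
`nums[1] = nums[0] + nums[-1]` → nums = [23, 102, 15, 3, 79]
`out = nums` → out = [23, 102, 15, 3, 79]
So out = [23, 102, 15, 3, 79]

Answer: [23, 102, 15, 3, 79]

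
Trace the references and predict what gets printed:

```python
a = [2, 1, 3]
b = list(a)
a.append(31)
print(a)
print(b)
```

Key concept: list() constructor creates copy.
Step by step:
`a = [2, 1, 3]` → a = [2, 1, 3]
`b = list(a)` → b = [2, 1, 3]
`a.append(31)` → a = [2, 1, 3, 31]
`print(a)` → prints [2, 1, 3, 31]
`print(b)` → prints [2, 1, 3]

Answer:
[2, 1, 3, 31]
[2, 1, 3]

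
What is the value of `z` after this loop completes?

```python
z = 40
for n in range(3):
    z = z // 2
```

Halve 3 times: 40 // 2^3 = 5
`z` takes the values: 40 → 20 → 10 → 5

Answer: 5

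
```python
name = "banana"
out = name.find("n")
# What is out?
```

Trace:
`name = "banana"` → name = 'banana'
`out = name.find("n")` → out = 2
So out = 2

Answer: 2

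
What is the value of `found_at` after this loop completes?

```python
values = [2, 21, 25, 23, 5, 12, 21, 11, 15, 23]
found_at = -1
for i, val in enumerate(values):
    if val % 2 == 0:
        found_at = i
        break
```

First even number index in [2, 21, 25, 23, 5, 12, 21, 11, 15, 23]
`found_at` takes the values: -1 → 0

Answer: 0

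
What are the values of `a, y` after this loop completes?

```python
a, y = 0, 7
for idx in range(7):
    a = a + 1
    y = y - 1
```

a goes 0→7, y goes 7→0
`a, y` takes the values: (0, 7) → (1, 7) → (1, 6) → (2, 6) → (2, 5) → (3, 5) → (3, 4) → (4, 4) → (4, 3) → (5, 3) → (5, 2) → (6, 2) → (6, 1) → (7, 1) → (7, 0)

Answer: 7, 0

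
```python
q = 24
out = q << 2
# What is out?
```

Trace:
`q = 24` → q = 24
`out = q << 2` → out = 96
So out = 96

Answer: 96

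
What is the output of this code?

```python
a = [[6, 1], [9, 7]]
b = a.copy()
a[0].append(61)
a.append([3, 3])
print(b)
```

Key concept: shallow copy with nested lists.
Step by step:
`a = [[6, 1], [9, 7]]` → a = [[6, 1], [9, 7]]
`b = a.copy()` → b = [[6, 1], [9, 7]]
`a[0].append(61)` → a = [[6, 1, 61], [9, 7]]; b = [[6, 1, 61], [9, 7]]
`a.append([3, 3])` → a = [[6, 1, 61], [9, 7], [3, 3]]
`print(b)` → prints [[6, 1, 61], [9, 7]]

Answer: [[6, 1, 61], [9, 7]]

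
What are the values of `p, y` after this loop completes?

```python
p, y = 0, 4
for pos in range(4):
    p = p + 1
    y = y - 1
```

p goes 0→4, y goes 4→0
`p, y` takes the values: (0, 4) → (1, 4) → (1, 3) → (2, 3) → (2, 2) → (3, 2) → (3, 1) → (4, 1) → (4, 0)

Answer: 4, 0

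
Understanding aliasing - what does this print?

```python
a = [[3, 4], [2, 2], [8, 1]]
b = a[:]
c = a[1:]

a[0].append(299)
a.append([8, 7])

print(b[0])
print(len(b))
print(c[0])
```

Key concept: slice with nested mutation.
Step by step:
`a = [[3, 4], [2, 2], [8, 1]]` → a = [[3, 4], [2, 2], [8, 1]]
`b = a[:]` → b = [[3, 4], [2, 2], [8, 1]]
`c = a[1:]` → c = [[2, 2], [8, 1]]
`a[0].append(299)` → a = [[3, 4, 299], [2, 2], [8, 1]]; b = [[3, 4, 299], [2, 2], [8, 1]]
`a.append([8, 7])` → a = [[3, 4, 299], [2, 2], [8, 1], [8, 7]]
`print(b[0])` → prints [3, 4, 299]
`print(len(b))` → prints 3
`print(c[0])` → prints [2, 2]

Answer:
[3, 4, 299]
3
[2, 2]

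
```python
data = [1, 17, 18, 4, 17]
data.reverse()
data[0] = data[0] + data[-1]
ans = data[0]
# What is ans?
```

Trace:
`data = [1, 17, 18, 4, 17]` → data = [1, 17, 18, 4, 17]
`data.reverse()` → data = [17, 4, 18, 17, 1]
`data[0] = data[0] + data[-1]` → data = [18, 4, 18, 17, 1]
`ans = data[0]` → ans = 18
So ans = 18

Answer: 18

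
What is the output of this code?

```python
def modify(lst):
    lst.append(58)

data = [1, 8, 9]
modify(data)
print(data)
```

Key concept: function modifies passed list.
Step by step:
`data = [1, 8, 9]` → data = [1, 8, 9]
`modify(data)` → data = [1, 8, 9, 58]
`print(data)` → prints [1, 8, 9, 58]

Answer: [1, 8, 9, 58]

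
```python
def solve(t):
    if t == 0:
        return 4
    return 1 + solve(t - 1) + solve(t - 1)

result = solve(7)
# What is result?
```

solve(t) = 1 + 2·solve(t-1), solve(0)=4. Closed form: (4+1)·2^7 - 1 = 639.

Answer: 639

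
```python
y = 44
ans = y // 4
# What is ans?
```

Trace:
`y = 44` → y = 44
`ans = y // 4` → ans = 11
So ans = 11

Answer: 11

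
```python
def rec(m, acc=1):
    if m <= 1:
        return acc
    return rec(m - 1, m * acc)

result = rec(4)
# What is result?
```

Accumulator trace (n, acc): (4, 1) -> (3, 4) -> (2, 12) -> (1, 24) -> return 24

Answer: 24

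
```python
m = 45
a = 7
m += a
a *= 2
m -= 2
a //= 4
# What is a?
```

Trace:
`m = 45` → m = 45
`a = 7` → a = 7
`m += a` → m = 52
`a *= 2` → a = 14
`m -= 2` → m = 50
`a //= 4` → a = 3
So a = 3

Answer: 3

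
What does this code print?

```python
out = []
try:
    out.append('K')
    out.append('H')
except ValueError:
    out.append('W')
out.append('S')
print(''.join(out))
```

Execution trace: 'K' (try body) → 'H' (try body, no exception) → 'S' (after the try/except). Output: KHS

Answer: KHS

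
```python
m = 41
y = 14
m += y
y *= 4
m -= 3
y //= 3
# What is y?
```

Trace:
`m = 41` → m = 41
`y = 14` → y = 14
`m += y` → m = 55
`y *= 4` → y = 56
`m -= 3` → m = 52
`y //= 3` → y = 18
So y = 18

Answer: 18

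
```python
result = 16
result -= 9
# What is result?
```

Trace:
`result = 16` → result = 16
`result -= 9` → result = 7
So result = 7

Answer: 7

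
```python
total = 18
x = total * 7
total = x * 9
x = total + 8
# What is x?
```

Trace:
`total = 18` → total = 18
`x = total * 7` → x = 126
`total = x * 9` → total = 1134
`x = total + 8` → x = 1142
So x = 1142

Answer: 1142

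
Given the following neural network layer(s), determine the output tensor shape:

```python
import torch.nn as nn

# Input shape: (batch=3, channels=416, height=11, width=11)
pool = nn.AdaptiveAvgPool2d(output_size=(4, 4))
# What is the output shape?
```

Input: (3, 416, 11, 11) -> Output: (3, 416, 4, 4)

Answer: (3, 416, 4, 4)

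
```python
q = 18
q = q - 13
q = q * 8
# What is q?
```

Trace:
`q = 18` → q = 18
`q = q - 13` → q = 5
`q = q * 8` → q = 40
So q = 40

Answer: 40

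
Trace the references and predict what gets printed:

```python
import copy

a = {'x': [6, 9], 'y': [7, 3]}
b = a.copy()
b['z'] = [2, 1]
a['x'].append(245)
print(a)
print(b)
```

Key concept: shallow copy of dict with mutable values.
Step by step:
`a = {'x': [6, 9], 'y': [7, 3]}` → a = {'x': [6, 9], 'y': [7, 3]}
`b = a.copy()` → b = {'x': [6, 9], 'y': [7, 3]}
`b['z'] = [2, 1]` → b = {'x': [6, 9], 'y': [7, 3], 'z': [2, 1]}
`a['x'].append(245)` → a = {'x': [6, 9, 245], 'y': [7, 3]}; b = {'x': [6, 9, 245], 'y': [7, 3], 'z': [2, 1]}
`print(a)` → prints {'x': [6, 9, 245], 'y': [7, 3]}
`print(b)` → prints {'x': [6, 9, 245], 'y': [7, 3], 'z': [2, 1]}

Answer:
{'x': [6, 9, 245], 'y': [7, 3]}
{'x': [6, 9, 245], 'y': [7, 3], 'z': [2, 1]}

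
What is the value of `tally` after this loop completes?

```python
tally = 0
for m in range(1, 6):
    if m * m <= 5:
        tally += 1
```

Count numbers where m² ≤ 5
`tally` takes the values: 0 → 1 → 2

Answer: 2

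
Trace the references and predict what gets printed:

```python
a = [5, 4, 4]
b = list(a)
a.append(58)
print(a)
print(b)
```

Key concept: list() constructor creates copy.
Step by step:
`a = [5, 4, 4]` → a = [5, 4, 4]
`b = list(a)` → b = [5, 4, 4]
`a.append(58)` → a = [5, 4, 4, 58]
`print(a)` → prints [5, 4, 4, 58]
`print(b)` → prints [5, 4, 4]

Answer:
[5, 4, 4, 58]
[5, 4, 4]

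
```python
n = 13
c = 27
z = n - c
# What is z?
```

Trace:
`n = 13` → n = 13
`c = 27` → c = 27
`z = n - c` → z = -14
So z = -14

Answer: -14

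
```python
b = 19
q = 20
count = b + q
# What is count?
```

Trace:
`b = 19` → b = 19
`q = 20` → q = 20
`count = b + q` → count = 39
So count = 39

Answer: 39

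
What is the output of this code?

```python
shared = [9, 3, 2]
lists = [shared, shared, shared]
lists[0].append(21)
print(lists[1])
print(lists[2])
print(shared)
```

Key concept: list of same reference.
Step by step:
`shared = [9, 3, 2]` → shared = [9, 3, 2]
`lists = [shared, shared, shared]` → lists = [[9, 3, 2], [9, 3, 2], [9, 3, 2]]
`lists[0].append(21)` → shared = [9, 3, 2, 21]; lists = [[9, 3, 2, 21], [9, 3, 2, 21], [9, 3, 2, 21]]
`print(lists[1])` → prints [9, 3, 2, 21]
`print(lists[2])` → prints [9, 3, 2, 21]
`print(shared)` → prints [9, 3, 2, 21]

Answer:
[9, 3, 2, 21]
[9, 3, 2, 21]
[9, 3, 2, 21]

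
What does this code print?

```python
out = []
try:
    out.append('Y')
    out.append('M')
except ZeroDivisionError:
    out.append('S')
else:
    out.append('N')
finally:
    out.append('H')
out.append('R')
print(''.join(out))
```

Execution trace: 'Y' (try body) → 'M' (try body, no exception) → 'N' (else) → 'H' (finally) → 'R' (after the try/except). Output: YMNHR

Answer: YMNHR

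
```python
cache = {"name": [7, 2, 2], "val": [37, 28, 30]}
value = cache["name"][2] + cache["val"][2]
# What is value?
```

Trace:
`cache = {"name": [7, 2, 2], "val": [37, 28, 30]}` → cache = {'name': [7, 2, 2], 'val': [37, 28, 30]}
`value = cache["name"][2] + cache["val"][2]` → value = 32
So value = 32

Answer: 32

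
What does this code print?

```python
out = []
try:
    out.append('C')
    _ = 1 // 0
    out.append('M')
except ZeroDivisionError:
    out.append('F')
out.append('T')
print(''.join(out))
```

Execution trace: 'C' (try body) → 'F' (except ZeroDivisionError) → 'T' (after the try/except). Output: CFT

Answer: CFT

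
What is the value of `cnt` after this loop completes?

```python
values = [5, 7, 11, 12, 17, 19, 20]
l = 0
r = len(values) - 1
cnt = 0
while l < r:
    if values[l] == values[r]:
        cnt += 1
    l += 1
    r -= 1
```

Count matching pairs from ends
`cnt` takes the values: 0

Answer: 0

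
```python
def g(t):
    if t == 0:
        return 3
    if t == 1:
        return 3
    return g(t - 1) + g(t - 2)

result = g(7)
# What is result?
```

Build up from base cases: g(0)=3, g(1)=3, g(2)=6, g(3)=9, g(4)=15, g(5)=24, g(6)=39, ..., g(7)=63

Answer: 63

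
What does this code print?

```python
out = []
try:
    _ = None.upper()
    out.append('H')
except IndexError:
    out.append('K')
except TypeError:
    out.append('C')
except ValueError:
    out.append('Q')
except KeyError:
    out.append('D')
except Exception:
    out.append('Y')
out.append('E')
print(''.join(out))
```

Execution trace: 'Y' (except Exception) → 'E' (after the try/except). Output: YE

Answer: YE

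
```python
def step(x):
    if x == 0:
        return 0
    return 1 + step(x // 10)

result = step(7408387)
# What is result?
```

Count of digits of 7408387: 7

Answer: 7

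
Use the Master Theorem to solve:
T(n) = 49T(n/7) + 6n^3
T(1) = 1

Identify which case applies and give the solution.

a=49, b=7, f(n)=6n^3. log_7(49) = 2. Since c=3 > 2 and the regularity condition holds (49(n/7)^3 = (49/7^3)n^3 with 49/7^3 < 1), Case 3 applies: T(n) = Θ(f(n)) = O(n^3).

Answer: O(n^3) - Case 3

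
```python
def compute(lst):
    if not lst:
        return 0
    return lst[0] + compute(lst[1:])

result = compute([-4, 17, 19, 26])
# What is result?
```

(-4) + 17 + 19 + 26 + 0 = 58

Answer: 58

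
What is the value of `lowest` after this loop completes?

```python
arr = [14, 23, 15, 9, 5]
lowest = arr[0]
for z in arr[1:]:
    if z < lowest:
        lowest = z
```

Minimum of [14, 23, 15, 9, 5]
`lowest` takes the values: 14 → 9 → 5

Answer: 5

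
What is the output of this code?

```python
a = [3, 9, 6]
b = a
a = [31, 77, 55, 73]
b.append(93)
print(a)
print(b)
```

Key concept: rebinding vs mutation: a is rebound to a new list, b still points at the original.
Step by step:
`a = [3, 9, 6]` → a = [3, 9, 6]
`b = a` → b = [3, 9, 6] (same object as a)
`a = [31, 77, 55, 73]` → a = [31, 77, 55, 73]
`b.append(93)` → b = [3, 9, 6, 93]
`print(a)` → prints [31, 77, 55, 73]
`print(b)` → prints [3, 9, 6, 93]

Answer:
[31, 77, 55, 73]
[3, 9, 6, 93]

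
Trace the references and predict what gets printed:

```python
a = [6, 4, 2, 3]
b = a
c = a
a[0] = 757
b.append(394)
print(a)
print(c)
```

Key concept: multiple aliases.
Step by step:
`a = [6, 4, 2, 3]` → a = [6, 4, 2, 3]
`b = a` → b = [6, 4, 2, 3] (same object as a)
`c = a` → c = [6, 4, 2, 3] (same object as a, b)
`a[0] = 757` → a = [757, 4, 2, 3] (same object as b, c); b = [757, 4, 2, 3] (same object as a, c); c = [757, 4, 2, 3] (same object as a, b)
`b.append(394)` → a = [757, 4, 2, 3, 394] (same object as b, c); b = [757, 4, 2, 3, 394] (same object as a, c); c = [757, 4, 2, 3, 394] (same object as a, b)
`print(a)` → prints [757, 4, 2, 3, 394]
`print(c)` → prints [757, 4, 2, 3, 394]

Answer:
[757, 4, 2, 3, 394]
[757, 4, 2, 3, 394]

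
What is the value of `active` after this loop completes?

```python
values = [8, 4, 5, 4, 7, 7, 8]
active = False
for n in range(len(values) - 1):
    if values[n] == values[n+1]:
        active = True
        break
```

Check consecutive duplicates in [8, 4, 5, 4, 7, 7, 8]
`active` takes the values: False → True

Answer: True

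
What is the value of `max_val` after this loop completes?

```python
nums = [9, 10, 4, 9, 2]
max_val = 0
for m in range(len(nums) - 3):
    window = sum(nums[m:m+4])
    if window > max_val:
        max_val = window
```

Max sum of 4-element window in [9, 10, 4, 9, 2]
`max_val` takes the values: 0 → 32

Answer: 32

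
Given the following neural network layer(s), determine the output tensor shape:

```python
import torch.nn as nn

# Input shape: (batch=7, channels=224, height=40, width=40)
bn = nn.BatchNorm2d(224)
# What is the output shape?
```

Input: (7, 224, 40, 40) -> Output: (7, 224, 40, 40)

Answer: (7, 224, 40, 40)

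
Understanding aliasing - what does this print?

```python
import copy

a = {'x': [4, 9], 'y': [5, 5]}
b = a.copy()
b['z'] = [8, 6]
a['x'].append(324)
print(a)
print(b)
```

Key concept: shallow copy of dict with mutable values.
Step by step:
`a = {'x': [4, 9], 'y': [5, 5]}` → a = {'x': [4, 9], 'y': [5, 5]}
`b = a.copy()` → b = {'x': [4, 9], 'y': [5, 5]}
`b['z'] = [8, 6]` → b = {'x': [4, 9], 'y': [5, 5], 'z': [8, 6]}
`a['x'].append(324)` → a = {'x': [4, 9, 324], 'y': [5, 5]}; b = {'x': [4, 9, 324], 'y': [5, 5], 'z': [8, 6]}
`print(a)` → prints {'x': [4, 9, 324], 'y': [5, 5]}
`print(b)` → prints {'x': [4, 9, 324], 'y': [5, 5], 'z': [8, 6]}

Answer:
{'x': [4, 9, 324], 'y': [5, 5]}
{'x': [4, 9, 324], 'y': [5, 5], 'z': [8, 6]}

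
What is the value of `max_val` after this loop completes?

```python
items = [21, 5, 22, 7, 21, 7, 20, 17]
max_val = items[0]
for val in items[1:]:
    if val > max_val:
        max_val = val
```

Maximum of [21, 5, 22, 7, 21, 7, 20, 17]
`max_val` takes the values: 21 → 22

Answer: 22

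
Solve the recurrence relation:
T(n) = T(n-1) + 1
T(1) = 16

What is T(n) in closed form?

Unrolling: T(n) = T(1) + 1·(n-1) = 16 + 1(n-1) = n + 15.

Answer: T(n) = n + 15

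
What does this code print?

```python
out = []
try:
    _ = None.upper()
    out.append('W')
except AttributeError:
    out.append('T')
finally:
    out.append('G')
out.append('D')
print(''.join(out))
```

Execution trace: 'T' (except AttributeError) → 'G' (finally) → 'D' (after the try/except). Output: TGD

Answer: TGD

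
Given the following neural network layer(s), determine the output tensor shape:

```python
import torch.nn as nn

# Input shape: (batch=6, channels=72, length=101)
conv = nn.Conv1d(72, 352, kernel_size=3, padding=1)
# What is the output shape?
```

Input: (6, 72, 101) -> Output: (6, 352, 101)

Answer: (6, 352, 101)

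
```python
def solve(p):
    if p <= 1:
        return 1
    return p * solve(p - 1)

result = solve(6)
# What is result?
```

solve(6) = 6 * 5 * 4 * 3 * 2 * 1 = 720

Answer: 720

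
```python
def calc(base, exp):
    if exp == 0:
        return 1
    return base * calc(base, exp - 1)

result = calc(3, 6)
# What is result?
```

calc(3, 6) = 3 * 3 * 3 * 3 * 3 * 3 = 729

Answer: 729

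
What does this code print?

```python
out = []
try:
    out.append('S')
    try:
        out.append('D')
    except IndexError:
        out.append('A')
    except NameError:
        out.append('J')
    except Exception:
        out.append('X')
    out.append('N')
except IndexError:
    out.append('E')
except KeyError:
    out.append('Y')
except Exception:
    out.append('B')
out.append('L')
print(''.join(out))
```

Execution trace: 'S' (try body) → 'D' (inner try body, no exception) → 'N' (try body, no exception) → 'L' (after the try/except). Output: SDNL

Answer: SDNL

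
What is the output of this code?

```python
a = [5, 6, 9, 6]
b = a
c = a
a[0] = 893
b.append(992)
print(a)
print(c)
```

Key concept: multiple aliases.
Step by step:
`a = [5, 6, 9, 6]` → a = [5, 6, 9, 6]
`b = a` → b = [5, 6, 9, 6] (same object as a)
`c = a` → c = [5, 6, 9, 6] (same object as a, b)
`a[0] = 893` → a = [893, 6, 9, 6] (same object as b, c); b = [893, 6, 9, 6] (same object as a, c); c = [893, 6, 9, 6] (same object as a, b)
`b.append(992)` → a = [893, 6, 9, 6, 992] (same object as b, c); b = [893, 6, 9, 6, 992] (same object as a, c); c = [893, 6, 9, 6, 992] (same object as a, b)
`print(a)` → prints [893, 6, 9, 6, 992]
`print(c)` → prints [893, 6, 9, 6, 992]

Answer:
[893, 6, 9, 6, 992]
[893, 6, 9, 6, 992]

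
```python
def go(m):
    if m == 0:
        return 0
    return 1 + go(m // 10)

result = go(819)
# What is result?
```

Count of digits of 819: 3

Answer: 3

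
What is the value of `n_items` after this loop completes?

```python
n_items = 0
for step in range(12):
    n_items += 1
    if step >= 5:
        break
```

Loop breaks when step reaches 5, n_items is 6
`n_items` takes the values: 0 → 1 → 2 → 3 → 4 → 5 → 6

Answer: 6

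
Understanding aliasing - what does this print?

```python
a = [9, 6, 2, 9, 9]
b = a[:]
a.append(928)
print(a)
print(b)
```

Key concept: slice [:] creates copy.
Step by step:
`a = [9, 6, 2, 9, 9]` → a = [9, 6, 2, 9, 9]
`b = a[:]` → b = [9, 6, 2, 9, 9]
`a.append(928)` → a = [9, 6, 2, 9, 9, 928]
`print(a)` → prints [9, 6, 2, 9, 9, 928]
`print(b)` → prints [9, 6, 2, 9, 9]

Answer:
[9, 6, 2, 9, 9, 928]
[9, 6, 2, 9, 9]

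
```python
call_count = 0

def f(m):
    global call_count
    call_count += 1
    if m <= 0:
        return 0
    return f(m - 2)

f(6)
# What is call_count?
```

Linear recursion stepping by 2: 4 calls from m=6 down to ≤0.

Answer: 4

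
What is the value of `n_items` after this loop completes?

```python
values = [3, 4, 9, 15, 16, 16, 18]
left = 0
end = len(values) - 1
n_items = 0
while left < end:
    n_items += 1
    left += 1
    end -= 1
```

Iterations until pointers meet (list length 7)
`n_items` takes the values: 0 → 1 → 2 → 3

Answer: 3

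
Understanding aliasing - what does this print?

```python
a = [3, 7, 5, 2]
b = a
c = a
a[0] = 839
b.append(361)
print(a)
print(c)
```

Key concept: multiple aliases.
Step by step:
`a = [3, 7, 5, 2]` → a = [3, 7, 5, 2]
`b = a` → b = [3, 7, 5, 2] (same object as a)
`c = a` → c = [3, 7, 5, 2] (same object as a, b)
`a[0] = 839` → a = [839, 7, 5, 2] (same object as b, c); b = [839, 7, 5, 2] (same object as a, c); c = [839, 7, 5, 2] (same object as a, b)
`b.append(361)` → a = [839, 7, 5, 2, 361] (same object as b, c); b = [839, 7, 5, 2, 361] (same object as a, c); c = [839, 7, 5, 2, 361] (same object as a, b)
`print(a)` → prints [839, 7, 5, 2, 361]
`print(c)` → prints [839, 7, 5, 2, 361]

Answer:
[839, 7, 5, 2, 361]
[839, 7, 5, 2, 361]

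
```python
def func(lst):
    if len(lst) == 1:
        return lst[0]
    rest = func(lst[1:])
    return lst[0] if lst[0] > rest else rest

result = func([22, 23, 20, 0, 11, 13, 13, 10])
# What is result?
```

Recursive max over [22, 23, 20, 0, 11, 13, 13, 10] = 23

Answer: 23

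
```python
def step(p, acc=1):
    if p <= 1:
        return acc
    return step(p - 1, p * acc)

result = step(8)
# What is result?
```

Accumulator trace (n, acc): (8, 1) -> (7, 8) -> (6, 56) -> (5, 336) -> (4, 1680) -> (3, 6720) -> (2, 20160) -> (1, 40320) -> return 40320

Answer: 40320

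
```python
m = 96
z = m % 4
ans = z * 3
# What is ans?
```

Trace:
`m = 96` → m = 96
`z = m % 4` → z = 0
`ans = z * 3` → ans = 0
So ans = 0

Answer: 0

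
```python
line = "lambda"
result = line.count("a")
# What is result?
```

Trace:
`line = "lambda"` → line = 'lambda'
`result = line.count("a")` → result = 2
So result = 2

Answer: 2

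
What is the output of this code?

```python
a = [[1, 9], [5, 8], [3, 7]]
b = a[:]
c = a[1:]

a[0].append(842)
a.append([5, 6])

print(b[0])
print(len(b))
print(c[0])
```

Key concept: slice with nested mutation.
Step by step:
`a = [[1, 9], [5, 8], [3, 7]]` → a = [[1, 9], [5, 8], [3, 7]]
`b = a[:]` → b = [[1, 9], [5, 8], [3, 7]]
`c = a[1:]` → c = [[5, 8], [3, 7]]
`a[0].append(842)` → a = [[1, 9, 842], [5, 8], [3, 7]]; b = [[1, 9, 842], [5, 8], [3, 7]]
`a.append([5, 6])` → a = [[1, 9, 842], [5, 8], [3, 7], [5, 6]]
`print(b[0])` → prints [1, 9, 842]
`print(len(b))` → prints 3
`print(c[0])` → prints [5, 8]

Answer:
[1, 9, 842]
3
[5, 8]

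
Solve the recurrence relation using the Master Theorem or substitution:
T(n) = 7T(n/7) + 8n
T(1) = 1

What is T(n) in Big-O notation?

By Master Theorem: a=7, b=7, f(n)=8n. Since log_7(7) = 1 and f(n) = Θ(n^1), Case 2 applies. T(n) = O(n log n).

Answer: O(n log n)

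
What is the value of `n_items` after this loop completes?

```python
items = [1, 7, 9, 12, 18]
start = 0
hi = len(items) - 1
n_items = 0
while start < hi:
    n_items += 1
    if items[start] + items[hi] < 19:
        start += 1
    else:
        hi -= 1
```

Steps to find pair summing to 19
`n_items` takes the values: 0 → 1 → 2 → 3 → 4

Answer: 4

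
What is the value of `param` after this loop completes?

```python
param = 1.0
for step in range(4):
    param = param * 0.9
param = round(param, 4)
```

Exponential decay: 1.0 * 0.9^4
`param` takes the values: 1.0 → 0.9 → 0.81 → 0.729 → 0.6561

Answer: 0.6561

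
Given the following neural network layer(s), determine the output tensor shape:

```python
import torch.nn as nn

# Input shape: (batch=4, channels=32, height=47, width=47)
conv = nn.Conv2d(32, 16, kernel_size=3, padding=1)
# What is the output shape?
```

Input: (4, 32, 47, 47) -> Output: (4, 16, 47, 47)

Answer: (4, 16, 47, 47)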